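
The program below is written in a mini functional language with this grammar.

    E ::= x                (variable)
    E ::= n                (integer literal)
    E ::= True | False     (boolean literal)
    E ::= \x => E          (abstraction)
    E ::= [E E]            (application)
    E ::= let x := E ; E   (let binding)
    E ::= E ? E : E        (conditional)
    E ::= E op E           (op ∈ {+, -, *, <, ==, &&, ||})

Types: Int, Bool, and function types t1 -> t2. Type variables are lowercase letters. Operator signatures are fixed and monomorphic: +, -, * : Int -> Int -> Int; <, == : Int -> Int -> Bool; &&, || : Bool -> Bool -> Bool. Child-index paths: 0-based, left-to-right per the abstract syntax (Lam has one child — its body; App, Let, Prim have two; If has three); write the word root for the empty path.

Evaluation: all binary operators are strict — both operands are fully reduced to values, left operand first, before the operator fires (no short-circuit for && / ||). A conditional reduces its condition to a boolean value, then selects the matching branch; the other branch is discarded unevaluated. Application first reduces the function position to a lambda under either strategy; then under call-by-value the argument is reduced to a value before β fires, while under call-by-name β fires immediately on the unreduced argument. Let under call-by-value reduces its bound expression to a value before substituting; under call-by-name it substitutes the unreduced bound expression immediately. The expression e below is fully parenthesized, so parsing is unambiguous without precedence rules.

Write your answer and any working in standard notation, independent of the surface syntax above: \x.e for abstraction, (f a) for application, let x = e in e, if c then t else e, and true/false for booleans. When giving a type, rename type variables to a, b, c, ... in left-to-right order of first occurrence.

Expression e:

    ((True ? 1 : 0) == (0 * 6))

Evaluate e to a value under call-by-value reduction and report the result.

Derivation:
step 0: ((if true then 1 else 0) == (0 * 6))
step 1: [if@0] (1 == (0 * 6))
step 2: [delta@1] (1 == 0)
step 3: [delta@root] false

Answer: false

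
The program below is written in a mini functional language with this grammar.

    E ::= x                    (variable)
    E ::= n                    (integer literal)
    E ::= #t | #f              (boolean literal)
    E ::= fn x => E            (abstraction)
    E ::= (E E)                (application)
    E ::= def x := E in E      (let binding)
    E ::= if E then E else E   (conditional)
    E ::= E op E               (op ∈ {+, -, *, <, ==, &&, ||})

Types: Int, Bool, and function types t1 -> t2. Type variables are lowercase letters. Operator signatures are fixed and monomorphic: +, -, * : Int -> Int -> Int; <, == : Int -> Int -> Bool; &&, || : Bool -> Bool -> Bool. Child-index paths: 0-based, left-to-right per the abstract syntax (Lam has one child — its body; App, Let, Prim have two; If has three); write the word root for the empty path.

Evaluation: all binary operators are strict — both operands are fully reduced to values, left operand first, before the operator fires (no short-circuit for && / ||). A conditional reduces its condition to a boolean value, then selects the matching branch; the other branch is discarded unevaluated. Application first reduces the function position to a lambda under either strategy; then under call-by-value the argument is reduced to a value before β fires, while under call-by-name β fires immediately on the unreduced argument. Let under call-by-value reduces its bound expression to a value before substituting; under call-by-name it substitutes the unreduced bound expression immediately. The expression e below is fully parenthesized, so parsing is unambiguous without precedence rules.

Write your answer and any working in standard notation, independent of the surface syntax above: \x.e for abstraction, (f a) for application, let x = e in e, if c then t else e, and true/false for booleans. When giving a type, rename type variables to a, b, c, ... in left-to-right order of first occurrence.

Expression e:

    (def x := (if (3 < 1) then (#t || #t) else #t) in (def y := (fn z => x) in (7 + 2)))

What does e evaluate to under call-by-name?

Derivation:
step 0: (let x = (if (3 < 1) then (true || true) else true) in (let y = (\z.x) in (7 + 2)))
step 1: [let@root] (let y = (\z.(if (3 < 1) then (true || true) else true)) in (7 + 2))
step 2: [let@root] (7 + 2)
step 3: [delta@root] 9

Answer: 9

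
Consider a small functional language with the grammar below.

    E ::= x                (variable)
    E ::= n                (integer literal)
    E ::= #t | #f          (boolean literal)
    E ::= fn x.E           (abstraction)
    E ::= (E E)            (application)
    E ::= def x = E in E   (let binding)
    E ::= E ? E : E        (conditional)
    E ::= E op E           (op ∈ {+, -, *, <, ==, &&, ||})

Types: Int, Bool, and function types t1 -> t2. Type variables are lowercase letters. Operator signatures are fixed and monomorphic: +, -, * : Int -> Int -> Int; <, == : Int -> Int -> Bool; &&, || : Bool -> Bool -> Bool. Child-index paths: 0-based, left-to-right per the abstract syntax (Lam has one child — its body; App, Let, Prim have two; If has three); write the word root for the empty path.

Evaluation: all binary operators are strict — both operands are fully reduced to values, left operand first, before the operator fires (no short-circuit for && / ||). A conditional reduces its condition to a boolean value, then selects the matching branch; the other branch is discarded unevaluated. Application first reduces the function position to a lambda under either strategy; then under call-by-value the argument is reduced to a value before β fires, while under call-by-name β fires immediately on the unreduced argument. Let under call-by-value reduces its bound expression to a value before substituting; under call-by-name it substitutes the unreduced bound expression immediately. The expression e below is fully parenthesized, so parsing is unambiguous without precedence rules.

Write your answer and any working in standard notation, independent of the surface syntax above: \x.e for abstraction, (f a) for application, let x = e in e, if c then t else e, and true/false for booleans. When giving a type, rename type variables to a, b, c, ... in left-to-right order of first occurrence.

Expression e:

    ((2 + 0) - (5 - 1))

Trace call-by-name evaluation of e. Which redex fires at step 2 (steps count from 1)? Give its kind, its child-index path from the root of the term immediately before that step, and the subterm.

Working:
step 0: ((2 + 0) - (5 - 1))
step 1: [delta@0] (2 - (5 - 1))
step 2: [delta@1] (2 - 4)

Answer: delta at 1 : (5 - 1)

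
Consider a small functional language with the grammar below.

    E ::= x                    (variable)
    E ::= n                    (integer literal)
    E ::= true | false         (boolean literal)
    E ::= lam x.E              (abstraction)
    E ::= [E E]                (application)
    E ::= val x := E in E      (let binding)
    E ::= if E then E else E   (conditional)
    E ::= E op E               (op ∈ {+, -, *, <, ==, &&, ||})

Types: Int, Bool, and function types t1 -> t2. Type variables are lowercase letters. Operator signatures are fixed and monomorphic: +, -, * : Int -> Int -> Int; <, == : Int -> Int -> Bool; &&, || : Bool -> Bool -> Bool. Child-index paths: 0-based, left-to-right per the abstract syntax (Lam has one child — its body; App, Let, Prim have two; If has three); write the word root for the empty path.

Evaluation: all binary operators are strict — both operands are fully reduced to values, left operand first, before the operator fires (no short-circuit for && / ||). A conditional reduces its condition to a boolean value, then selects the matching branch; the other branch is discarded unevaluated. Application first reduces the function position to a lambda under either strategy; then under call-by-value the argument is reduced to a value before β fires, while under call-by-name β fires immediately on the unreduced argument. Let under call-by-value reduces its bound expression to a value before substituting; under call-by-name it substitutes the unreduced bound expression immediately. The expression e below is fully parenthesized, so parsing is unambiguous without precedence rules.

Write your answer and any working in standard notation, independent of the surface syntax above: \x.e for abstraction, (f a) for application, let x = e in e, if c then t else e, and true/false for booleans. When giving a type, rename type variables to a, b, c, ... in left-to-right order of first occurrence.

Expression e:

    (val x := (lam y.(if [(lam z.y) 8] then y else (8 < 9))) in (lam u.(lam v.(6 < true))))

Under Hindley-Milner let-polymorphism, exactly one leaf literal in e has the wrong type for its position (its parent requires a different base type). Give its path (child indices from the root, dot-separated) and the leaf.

Working:
y : a
\z._ : b -> a
  unify b -> a ~ Int -> c
  unify b ~ Int
  unify a ~ c
_ _ : c
  unify c ~ Bool
y : Bool
  unify Int ~ Int
  unify Int ~ Int
  unify Bool ~ Bool
\y._ : Bool -> Bool
let x : Bool -> Bool
  unify Int ~ Int
  unify Bool ~ Int
  FAIL: mismatch Bool ~ Int

Answer: 1.0.0.1 : true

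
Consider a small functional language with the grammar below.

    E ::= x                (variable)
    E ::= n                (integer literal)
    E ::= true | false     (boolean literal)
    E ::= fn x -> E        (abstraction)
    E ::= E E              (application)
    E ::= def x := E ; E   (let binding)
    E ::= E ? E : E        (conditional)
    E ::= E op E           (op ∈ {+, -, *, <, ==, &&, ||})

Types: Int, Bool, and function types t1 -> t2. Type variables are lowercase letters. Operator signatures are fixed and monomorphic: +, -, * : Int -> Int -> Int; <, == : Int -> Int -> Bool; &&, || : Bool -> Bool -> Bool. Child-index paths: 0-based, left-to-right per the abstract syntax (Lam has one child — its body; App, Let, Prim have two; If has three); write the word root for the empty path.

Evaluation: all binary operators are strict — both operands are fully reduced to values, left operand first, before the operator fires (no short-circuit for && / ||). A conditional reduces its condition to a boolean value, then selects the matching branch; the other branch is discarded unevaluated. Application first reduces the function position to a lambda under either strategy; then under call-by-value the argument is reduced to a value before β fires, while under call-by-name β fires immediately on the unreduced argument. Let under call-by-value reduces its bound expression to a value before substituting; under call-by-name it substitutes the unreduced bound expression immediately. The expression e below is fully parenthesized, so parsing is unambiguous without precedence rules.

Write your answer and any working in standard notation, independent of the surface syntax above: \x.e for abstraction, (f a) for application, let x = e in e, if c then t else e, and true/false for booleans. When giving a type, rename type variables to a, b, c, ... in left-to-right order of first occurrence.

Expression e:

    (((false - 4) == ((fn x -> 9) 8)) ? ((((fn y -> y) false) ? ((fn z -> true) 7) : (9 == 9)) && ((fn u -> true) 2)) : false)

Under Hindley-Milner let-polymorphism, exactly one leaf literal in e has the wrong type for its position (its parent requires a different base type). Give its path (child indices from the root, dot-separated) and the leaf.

Answer: 0.0.0 : false

Trace:
  unify Bool ~ Int
  FAIL: mismatch Bool ~ Int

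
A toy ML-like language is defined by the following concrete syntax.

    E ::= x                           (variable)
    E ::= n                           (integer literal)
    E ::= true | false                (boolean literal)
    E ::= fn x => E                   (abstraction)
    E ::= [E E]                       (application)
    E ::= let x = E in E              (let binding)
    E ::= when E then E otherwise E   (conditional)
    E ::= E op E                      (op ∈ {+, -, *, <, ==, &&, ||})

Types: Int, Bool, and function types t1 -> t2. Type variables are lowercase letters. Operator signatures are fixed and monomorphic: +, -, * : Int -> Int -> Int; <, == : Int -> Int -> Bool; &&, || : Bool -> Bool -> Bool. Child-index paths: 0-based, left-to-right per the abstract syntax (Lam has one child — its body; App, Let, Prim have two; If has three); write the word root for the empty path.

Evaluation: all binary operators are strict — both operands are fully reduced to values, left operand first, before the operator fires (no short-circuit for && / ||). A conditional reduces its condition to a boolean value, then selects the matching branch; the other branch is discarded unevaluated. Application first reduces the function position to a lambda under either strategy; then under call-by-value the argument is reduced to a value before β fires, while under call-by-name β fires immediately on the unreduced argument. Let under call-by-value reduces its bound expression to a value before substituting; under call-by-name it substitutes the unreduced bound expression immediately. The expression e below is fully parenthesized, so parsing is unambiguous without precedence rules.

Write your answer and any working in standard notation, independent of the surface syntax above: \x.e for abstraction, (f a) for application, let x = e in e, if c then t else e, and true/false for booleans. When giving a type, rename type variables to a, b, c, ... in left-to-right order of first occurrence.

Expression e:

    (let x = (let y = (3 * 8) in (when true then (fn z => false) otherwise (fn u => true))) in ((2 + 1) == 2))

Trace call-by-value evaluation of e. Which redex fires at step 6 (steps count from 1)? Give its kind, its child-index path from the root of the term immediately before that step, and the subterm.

Trace:
step 0: (let x = (let y = (3 * 8) in (if true then (\z.false) else (\u.true))) in ((2 + 1) == 2))
step 1: [delta@0.0] (let x = (let y = 24 in (if true then (\z.false) else (\u.true))) in ((2 + 1) == 2))
step 2: [let@0] (let x = (if true then (\z.false) else (\u.true)) in ((2 + 1) == 2))
step 3: [if@0] (let x = (\z.false) in ((2 + 1) == 2))
step 4: [let@root] ((2 + 1) == 2)
step 5: [delta@0] (3 == 2)
step 6: [delta@root] false

Answer: delta at root : (3 == 2)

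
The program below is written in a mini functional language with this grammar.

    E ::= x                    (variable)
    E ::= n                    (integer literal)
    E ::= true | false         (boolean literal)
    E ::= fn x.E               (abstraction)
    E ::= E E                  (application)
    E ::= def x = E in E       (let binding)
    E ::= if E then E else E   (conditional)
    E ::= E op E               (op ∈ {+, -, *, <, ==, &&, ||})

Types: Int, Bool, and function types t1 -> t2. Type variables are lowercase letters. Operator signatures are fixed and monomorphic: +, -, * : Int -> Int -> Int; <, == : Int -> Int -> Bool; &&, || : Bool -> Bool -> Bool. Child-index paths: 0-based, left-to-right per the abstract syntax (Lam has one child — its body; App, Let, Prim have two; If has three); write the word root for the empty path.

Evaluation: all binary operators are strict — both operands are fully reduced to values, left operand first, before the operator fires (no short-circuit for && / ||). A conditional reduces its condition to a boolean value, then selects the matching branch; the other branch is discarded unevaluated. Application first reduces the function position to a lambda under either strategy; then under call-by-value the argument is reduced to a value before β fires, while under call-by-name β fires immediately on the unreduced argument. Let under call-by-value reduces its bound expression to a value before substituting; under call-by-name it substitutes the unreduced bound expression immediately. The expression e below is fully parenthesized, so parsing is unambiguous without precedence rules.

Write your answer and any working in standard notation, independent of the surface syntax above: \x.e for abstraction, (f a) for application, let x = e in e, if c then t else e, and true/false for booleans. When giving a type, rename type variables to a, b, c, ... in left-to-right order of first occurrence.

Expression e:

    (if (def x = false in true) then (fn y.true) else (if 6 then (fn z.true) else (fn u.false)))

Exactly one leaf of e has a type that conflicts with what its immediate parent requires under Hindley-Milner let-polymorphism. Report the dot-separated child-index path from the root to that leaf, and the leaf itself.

Derivation:
let x : Bool
  unify Bool ~ Bool
\y._ : a -> Bool
  unify Int ~ Bool
  FAIL: mismatch Int ~ Bool

Answer: 2.0 : 6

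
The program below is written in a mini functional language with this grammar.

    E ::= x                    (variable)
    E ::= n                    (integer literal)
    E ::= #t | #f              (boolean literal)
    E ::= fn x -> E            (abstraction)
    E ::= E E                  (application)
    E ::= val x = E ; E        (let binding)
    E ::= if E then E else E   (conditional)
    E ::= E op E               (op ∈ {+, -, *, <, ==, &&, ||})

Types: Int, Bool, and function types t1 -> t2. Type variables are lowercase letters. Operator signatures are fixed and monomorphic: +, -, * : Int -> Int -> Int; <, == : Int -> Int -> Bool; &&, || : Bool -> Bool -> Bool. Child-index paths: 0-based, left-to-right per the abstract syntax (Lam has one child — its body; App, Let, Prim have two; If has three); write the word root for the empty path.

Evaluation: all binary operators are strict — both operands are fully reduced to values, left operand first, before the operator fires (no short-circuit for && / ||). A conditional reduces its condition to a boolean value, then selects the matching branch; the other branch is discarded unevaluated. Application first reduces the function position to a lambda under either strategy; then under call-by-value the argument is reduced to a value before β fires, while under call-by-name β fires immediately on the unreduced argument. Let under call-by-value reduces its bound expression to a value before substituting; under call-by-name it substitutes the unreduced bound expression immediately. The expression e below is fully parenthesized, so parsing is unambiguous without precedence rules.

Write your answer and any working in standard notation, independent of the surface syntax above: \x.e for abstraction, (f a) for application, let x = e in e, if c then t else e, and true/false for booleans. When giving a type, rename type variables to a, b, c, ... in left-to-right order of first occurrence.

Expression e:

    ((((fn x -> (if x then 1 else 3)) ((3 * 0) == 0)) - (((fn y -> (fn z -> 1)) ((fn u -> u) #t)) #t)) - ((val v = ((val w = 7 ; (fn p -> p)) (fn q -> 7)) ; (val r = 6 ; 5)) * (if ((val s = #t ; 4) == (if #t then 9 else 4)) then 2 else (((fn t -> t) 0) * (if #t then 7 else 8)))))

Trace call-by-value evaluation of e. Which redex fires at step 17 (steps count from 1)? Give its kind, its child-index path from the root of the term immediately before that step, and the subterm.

Answer: beta at 1.1.0 : ((\t.t) 0)

Working:
step 0: ((((\x.(if x then 1 else 3)) ((3 * 0) == 0)) - (((\y.(\z.1)) ((\u.u) true)) true)) - ((let v = ((let w = 7 in (\p.p)) (\q.7)) in (let r = 6 in 5)) * (if ((let s = true in 4) == (if true then 9 else 4)) then 2 else (((\t.t) 0) * (if true then 7 else 8)))))
step 1: [delta@0.0.1.0] ((((\x.(if x then 1 else 3)) (0 == 0)) - (((\y.(\z.1)) ((\u.u) true)) true)) - ((let v = ((let w = 7 in (\p.p)) (\q.7)) in (let r = 6 in 5)) * (if ((let s = true in 4) == (if true then 9 else 4)) then 2 else (((\t.t) 0) * (if true then 7 else 8)))))
step 2: [delta@0.0.1] ((((\x.(if x then 1 else 3)) true) - (((\y.(\z.1)) ((\u.u) true)) true)) - ((let v = ((let w = 7 in (\p.p)) (\q.7)) in (let r = 6 in 5)) * (if ((let s = true in 4) == (if true then 9 else 4)) then 2 else (((\t.t) 0) * (if true then 7 else 8)))))
step 3: [beta@0.0] (((if true then 1 else 3) - (((\y.(\z.1)) ((\u.u) true)) true)) - ((let v = ((let w = 7 in (\p.p)) (\q.7)) in (let r = 6 in 5)) * (if ((let s = true in 4) == (if true then 9 else 4)) then 2 else (((\t.t) 0) * (if true then 7 else 8)))))
step 4: [if@0.0] ((1 - (((\y.(\z.1)) ((\u.u) true)) true)) - ((let v = ((let w = 7 in (\p.p)) (\q.7)) in (let r = 6 in 5)) * (if ((let s = true in 4) == (if true then 9 else 4)) then 2 else (((\t.t) 0) * (if true then 7 else 8)))))
step 5: [beta@0.1.0.1] ((1 - (((\y.(\z.1)) true) true)) - ((let v = ((let w = 7 in (\p.p)) (\q.7)) in (let r = 6 in 5)) * (if ((let s = true in 4) == (if true then 9 else 4)) then 2 else (((\t.t) 0) * (if true then 7 else 8)))))
step 6: [beta@0.1.0] ((1 - ((\z.1) true)) - ((let v = ((let w = 7 in (\p.p)) (\q.7)) in (let r = 6 in 5)) * (if ((let s = true in 4) == (if true then 9 else 4)) then 2 else (((\t.t) 0) * (if true then 7 else 8)))))
step 7: [beta@0.1] ((1 - 1) - ((let v = ((let w = 7 in (\p.p)) (\q.7)) in (let r = 6 in 5)) * (if ((let s = true in 4) == (if true then 9 else 4)) then 2 else (((\t.t) 0) * (if true then 7 else 8)))))
step 8: [delta@0] (0 - ((let v = ((let w = 7 in (\p.p)) (\q.7)) in (let r = 6 in 5)) * (if ((let s = true in 4) == (if true then 9 else 4)) then 2 else (((\t.t) 0) * (if true then 7 else 8)))))
step 9: [let@1.0.0.0] (0 - ((let v = ((\p.p) (\q.7)) in (let r = 6 in 5)) * (if ((let s = true in 4) == (if true then 9 else 4)) then 2 else (((\t.t) 0) * (if true then 7 else 8)))))
step 10: [beta@1.0.0] (0 - ((let v = (\q.7) in (let r = 6 in 5)) * (if ((let s = true in 4) == (if true then 9 else 4)) then 2 else (((\t.t) 0) * (if true then 7 else 8)))))
step 11: [let@1.0] (0 - ((let r = 6 in 5) * (if ((let s = true in 4) == (if true then 9 else 4)) then 2 else (((\t.t) 0) * (if true then 7 else 8)))))
step 12: [let@1.0] (0 - (5 * (if ((let s = true in 4) == (if true then 9 else 4)) then 2 else (((\t.t) 0) * (if true then 7 else 8)))))
step 13: [let@1.1.0.0] (0 - (5 * (if (4 == (if true then 9 else 4)) then 2 else (((\t.t) 0) * (if true then 7 else 8)))))
step 14: [if@1.1.0.1] (0 - (5 * (if (4 == 9) then 2 else (((\t.t) 0) * (if true then 7 else 8)))))
step 15: [delta@1.1.0] (0 - (5 * (if false then 2 else (((\t.t) 0) * (if true then 7 else 8)))))
step 16: [if@1.1] (0 - (5 * (((\t.t) 0) * (if true then 7 else 8))))
step 17: [beta@1.1.0] (0 - (5 * (0 * (if true then 7 else 8))))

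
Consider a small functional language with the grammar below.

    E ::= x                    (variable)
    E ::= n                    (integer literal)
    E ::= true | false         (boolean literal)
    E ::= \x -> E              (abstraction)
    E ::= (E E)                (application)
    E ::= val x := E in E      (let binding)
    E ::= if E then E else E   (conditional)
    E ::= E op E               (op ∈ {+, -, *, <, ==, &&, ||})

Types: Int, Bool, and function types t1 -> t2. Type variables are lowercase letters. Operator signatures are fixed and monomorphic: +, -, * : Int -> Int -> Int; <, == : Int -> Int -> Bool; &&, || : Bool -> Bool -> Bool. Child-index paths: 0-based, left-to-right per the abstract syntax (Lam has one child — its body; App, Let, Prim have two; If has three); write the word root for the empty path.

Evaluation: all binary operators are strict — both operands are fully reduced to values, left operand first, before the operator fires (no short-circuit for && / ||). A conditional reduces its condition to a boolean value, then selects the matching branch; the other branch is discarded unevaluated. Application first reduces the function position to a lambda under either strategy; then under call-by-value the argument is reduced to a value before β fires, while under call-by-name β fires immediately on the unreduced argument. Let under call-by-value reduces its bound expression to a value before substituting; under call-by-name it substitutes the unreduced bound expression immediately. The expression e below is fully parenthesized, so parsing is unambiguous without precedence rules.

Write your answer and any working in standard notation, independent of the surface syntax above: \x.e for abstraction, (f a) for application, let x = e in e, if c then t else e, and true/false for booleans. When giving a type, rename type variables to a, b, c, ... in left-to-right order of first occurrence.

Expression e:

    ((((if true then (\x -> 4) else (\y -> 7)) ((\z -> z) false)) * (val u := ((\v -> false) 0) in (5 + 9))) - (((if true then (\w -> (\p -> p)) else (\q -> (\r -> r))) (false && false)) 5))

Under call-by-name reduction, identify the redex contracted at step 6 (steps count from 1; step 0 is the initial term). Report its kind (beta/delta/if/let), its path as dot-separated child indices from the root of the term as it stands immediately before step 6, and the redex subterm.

Answer: if at 1.0.0 : (if true then (\w.(\p.p)) else (\q.(\r.r)))

Working:
step 0: ((((if true then (\x.4) else (\y.7)) ((\z.z) false)) * (let u = ((\v.false) 0) in (5 + 9))) - (((if true then (\w.(\p.p)) else (\q.(\r.r))) (false && false)) 5))
step 1: [if@0.0.0] ((((\x.4) ((\z.z) false)) * (let u = ((\v.false) 0) in (5 + 9))) - (((if true then (\w.(\p.p)) else (\q.(\r.r))) (false && false)) 5))
step 2: [beta@0.0] ((4 * (let u = ((\v.false) 0) in (5 + 9))) - (((if true then (\w.(\p.p)) else (\q.(\r.r))) (false && false)) 5))
step 3: [let@0.1] ((4 * (5 + 9)) - (((if true then (\w.(\p.p)) else (\q.(\r.r))) (false && false)) 5))
step 4: [delta@0.1] ((4 * 14) - (((if true then (\w.(\p.p)) else (\q.(\r.r))) (false && false)) 5))
step 5: [delta@0] (56 - (((if true then (\w.(\p.p)) else (\q.(\r.r))) (false && false)) 5))
step 6: [if@1.0.0] (56 - (((\w.(\p.p)) (false && false)) 5))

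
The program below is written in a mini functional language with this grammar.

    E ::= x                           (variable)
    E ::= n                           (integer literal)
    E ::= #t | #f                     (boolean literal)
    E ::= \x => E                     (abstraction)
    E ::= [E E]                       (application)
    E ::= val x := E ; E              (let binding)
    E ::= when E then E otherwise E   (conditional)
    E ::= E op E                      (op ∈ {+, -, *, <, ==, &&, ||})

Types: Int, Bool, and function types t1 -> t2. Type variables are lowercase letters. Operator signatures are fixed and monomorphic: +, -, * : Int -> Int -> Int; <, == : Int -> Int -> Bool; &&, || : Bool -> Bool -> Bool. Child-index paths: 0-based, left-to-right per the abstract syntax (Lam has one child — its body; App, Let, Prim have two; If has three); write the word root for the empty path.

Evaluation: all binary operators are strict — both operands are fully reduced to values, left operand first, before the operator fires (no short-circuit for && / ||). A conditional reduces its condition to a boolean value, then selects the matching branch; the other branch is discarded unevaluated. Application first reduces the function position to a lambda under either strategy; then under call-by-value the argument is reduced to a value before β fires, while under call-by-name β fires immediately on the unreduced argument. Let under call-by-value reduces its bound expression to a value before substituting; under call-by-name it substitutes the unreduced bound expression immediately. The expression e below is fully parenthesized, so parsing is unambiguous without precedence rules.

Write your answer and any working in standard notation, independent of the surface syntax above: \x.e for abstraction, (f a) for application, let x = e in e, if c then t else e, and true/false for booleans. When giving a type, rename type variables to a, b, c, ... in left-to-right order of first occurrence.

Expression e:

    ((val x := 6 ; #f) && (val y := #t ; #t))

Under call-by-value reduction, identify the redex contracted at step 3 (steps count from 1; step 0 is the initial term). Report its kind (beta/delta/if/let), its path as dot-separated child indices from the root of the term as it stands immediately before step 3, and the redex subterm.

Answer: delta at root : (false && true)

Trace:
step 0: ((let x = 6 in false) && (let y = true in true))
step 1: [let@0] (false && (let y = true in true))
step 2: [let@1] (false && true)
step 3: [delta@root] false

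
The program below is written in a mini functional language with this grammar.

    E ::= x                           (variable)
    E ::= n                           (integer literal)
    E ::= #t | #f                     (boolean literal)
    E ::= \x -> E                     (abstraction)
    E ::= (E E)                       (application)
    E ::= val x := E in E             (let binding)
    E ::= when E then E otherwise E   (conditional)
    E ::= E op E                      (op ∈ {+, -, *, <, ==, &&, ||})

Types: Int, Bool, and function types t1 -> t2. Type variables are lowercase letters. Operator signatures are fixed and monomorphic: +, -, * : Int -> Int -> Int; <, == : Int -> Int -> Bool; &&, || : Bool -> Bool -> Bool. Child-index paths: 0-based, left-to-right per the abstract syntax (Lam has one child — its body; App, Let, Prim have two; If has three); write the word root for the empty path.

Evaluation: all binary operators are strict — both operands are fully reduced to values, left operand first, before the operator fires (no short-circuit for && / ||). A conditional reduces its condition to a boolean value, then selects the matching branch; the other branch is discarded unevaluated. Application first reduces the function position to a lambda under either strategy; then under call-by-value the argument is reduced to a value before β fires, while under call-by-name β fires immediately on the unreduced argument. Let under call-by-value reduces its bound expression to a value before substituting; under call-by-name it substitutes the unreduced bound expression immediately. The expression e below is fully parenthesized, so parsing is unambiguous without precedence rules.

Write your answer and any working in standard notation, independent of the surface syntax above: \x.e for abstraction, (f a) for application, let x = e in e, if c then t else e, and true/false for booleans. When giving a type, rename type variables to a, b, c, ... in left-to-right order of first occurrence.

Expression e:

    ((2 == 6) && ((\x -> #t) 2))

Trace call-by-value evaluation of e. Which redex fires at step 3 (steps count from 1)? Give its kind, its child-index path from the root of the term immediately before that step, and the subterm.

Derivation:
step 0: ((2 == 6) && ((\x.true) 2))
step 1: [delta@0] (false && ((\x.true) 2))
step 2: [beta@1] (false && true)
step 3: [delta@root] false

Answer: delta at root : (false && true)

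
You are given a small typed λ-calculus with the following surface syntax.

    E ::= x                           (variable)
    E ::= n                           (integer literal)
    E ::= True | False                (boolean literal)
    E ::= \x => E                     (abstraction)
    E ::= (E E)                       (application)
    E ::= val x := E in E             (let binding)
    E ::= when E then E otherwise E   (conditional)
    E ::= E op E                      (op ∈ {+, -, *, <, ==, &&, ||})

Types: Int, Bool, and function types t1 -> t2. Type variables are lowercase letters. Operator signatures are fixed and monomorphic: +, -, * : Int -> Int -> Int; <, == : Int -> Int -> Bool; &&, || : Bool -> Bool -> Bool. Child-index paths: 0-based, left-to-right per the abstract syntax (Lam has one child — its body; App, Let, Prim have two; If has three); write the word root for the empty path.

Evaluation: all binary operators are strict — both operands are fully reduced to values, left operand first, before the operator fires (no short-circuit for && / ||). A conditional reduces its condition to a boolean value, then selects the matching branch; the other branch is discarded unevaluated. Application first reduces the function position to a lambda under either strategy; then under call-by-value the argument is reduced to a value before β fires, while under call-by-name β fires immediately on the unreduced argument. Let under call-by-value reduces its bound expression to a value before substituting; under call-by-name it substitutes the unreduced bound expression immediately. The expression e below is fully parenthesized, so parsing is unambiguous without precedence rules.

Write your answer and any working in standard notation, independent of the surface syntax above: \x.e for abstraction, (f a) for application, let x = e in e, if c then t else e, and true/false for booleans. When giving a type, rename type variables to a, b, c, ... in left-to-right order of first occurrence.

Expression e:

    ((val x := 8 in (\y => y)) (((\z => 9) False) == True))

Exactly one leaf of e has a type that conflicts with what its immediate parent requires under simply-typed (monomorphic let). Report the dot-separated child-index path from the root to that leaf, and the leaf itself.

Answer: 1.1 : true

Trace:
let x : Int
y : a
\y._ : a -> a
\z._ : b -> Int
  unify b -> Int ~ Bool -> c
  unify b ~ Bool
  unify Int ~ c
_ _ : Int
  unify Int ~ Int
  unify Bool ~ Int
  FAIL: mismatch Bool ~ Int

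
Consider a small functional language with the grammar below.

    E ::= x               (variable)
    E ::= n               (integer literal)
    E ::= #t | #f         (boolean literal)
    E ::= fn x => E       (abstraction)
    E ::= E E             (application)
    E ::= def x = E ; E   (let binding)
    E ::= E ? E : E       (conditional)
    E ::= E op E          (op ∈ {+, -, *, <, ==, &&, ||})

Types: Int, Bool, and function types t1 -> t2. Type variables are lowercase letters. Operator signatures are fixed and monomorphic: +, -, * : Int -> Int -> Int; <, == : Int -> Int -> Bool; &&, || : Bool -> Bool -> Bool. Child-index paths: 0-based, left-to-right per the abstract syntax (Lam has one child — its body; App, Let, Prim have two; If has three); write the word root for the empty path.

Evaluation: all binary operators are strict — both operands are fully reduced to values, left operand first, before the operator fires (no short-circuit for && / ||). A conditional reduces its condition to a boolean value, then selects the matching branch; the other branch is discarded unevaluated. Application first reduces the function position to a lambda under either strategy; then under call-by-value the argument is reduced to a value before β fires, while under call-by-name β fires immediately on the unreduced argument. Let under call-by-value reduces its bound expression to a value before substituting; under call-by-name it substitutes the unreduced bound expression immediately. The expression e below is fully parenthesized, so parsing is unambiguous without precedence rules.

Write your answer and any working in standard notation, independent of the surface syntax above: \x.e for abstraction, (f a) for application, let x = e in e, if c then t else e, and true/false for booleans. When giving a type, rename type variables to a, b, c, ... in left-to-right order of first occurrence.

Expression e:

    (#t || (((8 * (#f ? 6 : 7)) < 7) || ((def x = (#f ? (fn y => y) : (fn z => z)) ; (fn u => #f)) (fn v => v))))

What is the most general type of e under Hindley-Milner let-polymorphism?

Answer: Bool

Trace:
  unify Bool ~ Bool
  unify Int ~ Int
  unify Bool ~ Bool
  unify Int ~ Int
  unify Int ~ Int
  unify Int ~ Int
  unify Int ~ Int
  unify Bool ~ Bool
  unify Bool ~ Bool
y : a
\y._ : a -> a
z : b
\z._ : b -> b
  unify a -> a ~ b -> b
  unify a ~ b
  unify b ~ b
let x : forall. b -> b
\u._ : c -> Bool
v : d
\v._ : d -> d
  unify c -> Bool ~ (d -> d) -> e
  unify c ~ d -> d
  unify Bool ~ e
_ _ : Bool
  unify Bool ~ Bool
  unify Bool ~ Bool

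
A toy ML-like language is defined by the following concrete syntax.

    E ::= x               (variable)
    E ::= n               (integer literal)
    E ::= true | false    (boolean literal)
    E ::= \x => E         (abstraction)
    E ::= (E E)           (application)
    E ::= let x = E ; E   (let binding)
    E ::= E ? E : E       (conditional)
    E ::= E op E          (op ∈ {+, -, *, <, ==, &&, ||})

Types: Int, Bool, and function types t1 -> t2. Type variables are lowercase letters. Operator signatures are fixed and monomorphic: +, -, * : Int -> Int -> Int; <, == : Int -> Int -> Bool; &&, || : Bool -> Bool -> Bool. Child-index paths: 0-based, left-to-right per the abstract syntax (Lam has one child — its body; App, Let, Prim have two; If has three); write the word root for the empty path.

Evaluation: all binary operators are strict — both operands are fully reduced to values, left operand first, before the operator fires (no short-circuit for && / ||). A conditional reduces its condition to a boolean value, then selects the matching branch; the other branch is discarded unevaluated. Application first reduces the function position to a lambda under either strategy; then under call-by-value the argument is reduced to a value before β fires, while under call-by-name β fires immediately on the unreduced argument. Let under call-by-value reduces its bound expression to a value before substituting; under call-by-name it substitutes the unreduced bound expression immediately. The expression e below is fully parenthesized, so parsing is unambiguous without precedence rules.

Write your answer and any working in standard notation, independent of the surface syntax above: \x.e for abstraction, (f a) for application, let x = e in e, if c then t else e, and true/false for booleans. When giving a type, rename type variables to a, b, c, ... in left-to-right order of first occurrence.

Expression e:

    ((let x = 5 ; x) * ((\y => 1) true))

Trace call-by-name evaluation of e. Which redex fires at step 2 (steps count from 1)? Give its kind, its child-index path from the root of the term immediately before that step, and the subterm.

Answer: beta at 1 : ((\y.1) true)

Trace:
step 0: ((let x = 5 in x) * ((\y.1) true))
step 1: [let@0] (5 * ((\y.1) true))
step 2: [beta@1] (5 * 1)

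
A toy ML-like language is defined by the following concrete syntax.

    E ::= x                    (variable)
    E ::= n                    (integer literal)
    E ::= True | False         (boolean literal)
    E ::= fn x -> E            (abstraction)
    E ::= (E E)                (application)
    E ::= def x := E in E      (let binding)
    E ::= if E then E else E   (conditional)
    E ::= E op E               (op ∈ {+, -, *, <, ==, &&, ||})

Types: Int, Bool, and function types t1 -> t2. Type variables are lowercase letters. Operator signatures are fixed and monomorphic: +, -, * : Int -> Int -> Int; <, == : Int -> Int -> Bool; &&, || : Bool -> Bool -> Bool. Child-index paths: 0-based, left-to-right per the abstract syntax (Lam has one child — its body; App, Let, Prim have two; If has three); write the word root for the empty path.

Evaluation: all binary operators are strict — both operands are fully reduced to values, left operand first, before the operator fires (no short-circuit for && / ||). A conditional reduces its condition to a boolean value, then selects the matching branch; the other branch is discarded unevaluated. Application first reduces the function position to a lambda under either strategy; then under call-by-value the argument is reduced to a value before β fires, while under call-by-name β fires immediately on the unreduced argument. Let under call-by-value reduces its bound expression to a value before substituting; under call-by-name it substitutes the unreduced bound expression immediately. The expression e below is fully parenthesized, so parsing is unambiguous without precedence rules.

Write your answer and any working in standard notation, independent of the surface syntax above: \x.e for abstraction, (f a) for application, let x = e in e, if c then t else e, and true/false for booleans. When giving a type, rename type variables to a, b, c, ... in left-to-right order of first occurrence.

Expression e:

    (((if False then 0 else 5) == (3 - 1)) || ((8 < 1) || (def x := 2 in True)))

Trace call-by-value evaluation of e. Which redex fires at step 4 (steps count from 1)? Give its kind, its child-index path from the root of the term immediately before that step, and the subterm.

Answer: delta at 1.0 : (8 < 1)

Working:
step 0: (((if false then 0 else 5) == (3 - 1)) || ((8 < 1) || (let x = 2 in true)))
step 1: [if@0.0] ((5 == (3 - 1)) || ((8 < 1) || (let x = 2 in true)))
step 2: [delta@0.1] ((5 == 2) || ((8 < 1) || (let x = 2 in true)))
step 3: [delta@0] (false || ((8 < 1) || (let x = 2 in true)))
step 4: [delta@1.0] (false || (false || (let x = 2 in true)))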